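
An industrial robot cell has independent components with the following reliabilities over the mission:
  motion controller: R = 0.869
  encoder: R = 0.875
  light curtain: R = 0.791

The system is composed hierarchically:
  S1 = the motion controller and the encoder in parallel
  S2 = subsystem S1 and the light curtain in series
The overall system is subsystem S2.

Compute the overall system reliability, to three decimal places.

0.778

Parallel (motion controller and encoder): 1 − (1 − 0.86900)(1 − 0.87500) = 0.98363
Series ([0.98363] and light curtain): 0.98363 × 0.79100 = 0.778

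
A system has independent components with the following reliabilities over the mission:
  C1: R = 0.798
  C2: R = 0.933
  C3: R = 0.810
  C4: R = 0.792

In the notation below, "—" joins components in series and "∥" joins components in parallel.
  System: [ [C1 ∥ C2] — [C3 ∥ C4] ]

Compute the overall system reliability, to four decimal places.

0.9475

Parallel (C1 and C2): 1 − (1 − 0.798000)(1 − 0.933000) = 0.986466
Parallel (C3 and C4): 1 − (1 − 0.810000)(1 − 0.792000) = 0.960480
Series ([0.986466] and [0.960480]): 0.986466 × 0.960480 = 0.9475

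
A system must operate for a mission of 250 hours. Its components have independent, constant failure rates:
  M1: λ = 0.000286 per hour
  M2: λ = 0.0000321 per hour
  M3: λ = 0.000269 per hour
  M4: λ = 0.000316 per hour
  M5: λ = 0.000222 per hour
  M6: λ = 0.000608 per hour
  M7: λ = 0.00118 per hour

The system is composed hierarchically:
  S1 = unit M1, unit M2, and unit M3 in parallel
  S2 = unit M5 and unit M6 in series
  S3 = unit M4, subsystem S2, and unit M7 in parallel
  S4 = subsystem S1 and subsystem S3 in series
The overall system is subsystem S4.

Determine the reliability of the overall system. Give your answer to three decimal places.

R(M1) = exp(−0.000286 × 250) = 0.93100
R(M2) = exp(−0.0000321 × 250) = 0.99201
R(M3) = exp(−0.000269 × 250) = 0.93496
R(M4) = exp(−0.000316 × 250) = 0.92404
R(M5) = exp(−0.000222 × 250) = 0.94601
R(M6) = exp(−0.000608 × 250) = 0.85899
R(M7) = exp(−0.00118 × 250) = 0.74453
Parallel (M1, M2, and M3): 1 − (1 − 0.93100)(1 − 0.99201)(1 − 0.93496) = 0.99996
Series (M5 and M6): 0.94601 × 0.85899 = 0.81261
Parallel (M4, [0.81261], and M7): 1 − (1 − 0.92404)(1 − 0.81261)(1 − 0.74453) = 0.99636
Series ([0.99996] and [0.99636]): 0.99996 × 0.99636 = 0.996

0.996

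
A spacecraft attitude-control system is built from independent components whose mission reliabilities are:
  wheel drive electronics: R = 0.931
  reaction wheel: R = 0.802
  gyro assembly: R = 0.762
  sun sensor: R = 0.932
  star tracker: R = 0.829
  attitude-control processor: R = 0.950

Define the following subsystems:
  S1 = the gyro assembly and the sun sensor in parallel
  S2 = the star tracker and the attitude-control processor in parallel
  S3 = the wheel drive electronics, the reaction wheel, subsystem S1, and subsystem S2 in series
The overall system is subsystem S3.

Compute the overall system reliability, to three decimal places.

0.728

Parallel (gyro assembly and sun sensor): 1 − (1 − 0.76200)(1 − 0.93200) = 0.98382
Parallel (star tracker and attitude-control processor): 1 − (1 − 0.82900)(1 − 0.95000) = 0.99145
Series (wheel drive electronics, reaction wheel, [0.98382], and [0.99145]): 0.93100 × 0.80200 × 0.98382 × 0.99145 = 0.728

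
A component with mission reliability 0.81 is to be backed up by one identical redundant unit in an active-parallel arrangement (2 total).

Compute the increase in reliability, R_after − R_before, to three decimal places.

R_before = 0.81
R_after = 1 − (1 − 0.81)^2 = 0.964
ΔR = 0.964 − 0.81 = 0.154

0.154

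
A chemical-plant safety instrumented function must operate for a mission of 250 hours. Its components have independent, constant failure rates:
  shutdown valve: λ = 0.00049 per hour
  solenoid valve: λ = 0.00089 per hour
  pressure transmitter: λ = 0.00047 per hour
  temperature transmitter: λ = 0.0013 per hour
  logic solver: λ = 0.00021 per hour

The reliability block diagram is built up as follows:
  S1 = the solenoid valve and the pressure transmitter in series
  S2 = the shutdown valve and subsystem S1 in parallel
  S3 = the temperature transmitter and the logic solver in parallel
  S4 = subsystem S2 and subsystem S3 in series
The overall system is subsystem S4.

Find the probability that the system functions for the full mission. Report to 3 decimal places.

0.953

R(shutdown valve) = exp(−0.00049 × 250) = 0.88471
R(solenoid valve) = exp(−0.00089 × 250) = 0.80052
R(pressure transmitter) = exp(−0.00047 × 250) = 0.88914
R(temperature transmitter) = exp(−0.0013 × 250) = 0.72253
R(logic solver) = exp(−0.00021 × 250) = 0.94885
Series (solenoid valve and pressure transmitter): 0.80052 × 0.88914 = 0.71177
Parallel (shutdown valve and [0.71177]): 1 − (1 − 0.88471)(1 − 0.71177) = 0.96677
Parallel (temperature transmitter and logic solver): 1 − (1 − 0.72253)(1 − 0.94885) = 0.98581
Series ([0.96677] and [0.98581]): 0.96677 × 0.98581 = 0.953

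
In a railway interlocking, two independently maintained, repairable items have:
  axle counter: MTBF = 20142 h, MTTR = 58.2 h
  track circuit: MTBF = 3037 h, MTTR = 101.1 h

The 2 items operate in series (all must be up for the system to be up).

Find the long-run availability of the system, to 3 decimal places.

A(axle counter) = MTBF/(MTBF+MTTR) = 20142/(20142+58.2) = 0.997119
A(track circuit) = MTBF/(MTBF+MTTR) = 3037/(3037+101.1) = 0.967783
Series availability: 0.997119 × 0.967783 = 0.965

0.965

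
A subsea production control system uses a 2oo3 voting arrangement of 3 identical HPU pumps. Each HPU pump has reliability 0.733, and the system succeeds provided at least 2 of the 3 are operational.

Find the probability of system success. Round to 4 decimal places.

R = Σ_{i=2}^{3} C(3,i) p^i (1−p)^{3−i} with p = 0.733
C(3,2)·0.733^2·0.267^1 = 0.430368
C(3,3)·0.733^3·0.267^0 = 0.393833
Sum = 0.8242

0.8242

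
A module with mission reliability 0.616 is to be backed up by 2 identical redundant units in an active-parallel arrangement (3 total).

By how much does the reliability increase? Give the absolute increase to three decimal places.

R_before = 0.616
R_after = 1 − (1 − 0.616)^3 = 0.943
ΔR = 0.943 − 0.616 = 0.327

0.327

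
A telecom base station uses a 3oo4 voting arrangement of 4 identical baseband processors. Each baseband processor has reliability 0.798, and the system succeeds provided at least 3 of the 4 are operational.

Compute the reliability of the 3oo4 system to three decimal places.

0.816

R = Σ_{i=3}^{4} C(4,i) p^i (1−p)^{4−i} with p = 0.798
C(4,3)·0.798^3·0.202^1 = 0.41060
C(4,4)·0.798^4·0.202^0 = 0.40552
Sum = 0.816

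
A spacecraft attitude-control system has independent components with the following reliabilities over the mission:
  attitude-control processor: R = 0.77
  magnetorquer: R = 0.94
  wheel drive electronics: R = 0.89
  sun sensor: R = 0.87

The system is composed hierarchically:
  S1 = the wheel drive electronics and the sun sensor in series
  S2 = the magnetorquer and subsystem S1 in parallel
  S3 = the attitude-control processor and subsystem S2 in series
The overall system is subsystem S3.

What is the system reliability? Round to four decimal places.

Series (wheel drive electronics and sun sensor): 0.890000 × 0.870000 = 0.774300
Parallel (magnetorquer and [0.774300]): 1 − (1 − 0.940000)(1 − 0.774300) = 0.986458
Series (attitude-control processor and [0.986458]): 0.770000 × 0.986458 = 0.7596

0.7596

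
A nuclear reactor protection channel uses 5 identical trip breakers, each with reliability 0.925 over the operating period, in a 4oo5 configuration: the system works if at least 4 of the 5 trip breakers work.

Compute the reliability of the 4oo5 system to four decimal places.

R = Σ_{i=4}^{5} C(5,i) p^i (1−p)^{5−i} with p = 0.925
C(5,4)·0.925^4·0.075^1 = 0.274535
C(5,5)·0.925^5·0.075^0 = 0.677187
Sum = 0.9517

0.9517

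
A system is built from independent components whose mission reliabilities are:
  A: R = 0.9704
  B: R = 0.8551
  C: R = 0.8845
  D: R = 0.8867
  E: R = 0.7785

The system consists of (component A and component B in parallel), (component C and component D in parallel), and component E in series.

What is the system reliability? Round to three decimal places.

Parallel (A and B): 1 − (1 − 0.97040)(1 − 0.85510) = 0.99571
Parallel (C and D): 1 − (1 − 0.88450)(1 − 0.88670) = 0.98691
Series ([0.99571], [0.98691], and E): 0.99571 × 0.98691 × 0.77850 = 0.765

0.765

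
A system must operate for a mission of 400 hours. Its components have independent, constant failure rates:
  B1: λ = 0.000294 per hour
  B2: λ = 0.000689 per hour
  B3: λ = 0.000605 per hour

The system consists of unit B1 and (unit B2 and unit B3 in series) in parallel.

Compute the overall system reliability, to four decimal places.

0.9552

R(B1) = exp(−0.000294 × 400) = 0.889052
R(B2) = exp(−0.000689 × 400) = 0.759117
R(B3) = exp(−0.000605 × 400) = 0.785056
Series (B2 and B3): 0.759117 × 0.785056 = 0.595949
Parallel (B1 and [0.595949]): 1 − (1 − 0.889052)(1 − 0.595949) = 0.9552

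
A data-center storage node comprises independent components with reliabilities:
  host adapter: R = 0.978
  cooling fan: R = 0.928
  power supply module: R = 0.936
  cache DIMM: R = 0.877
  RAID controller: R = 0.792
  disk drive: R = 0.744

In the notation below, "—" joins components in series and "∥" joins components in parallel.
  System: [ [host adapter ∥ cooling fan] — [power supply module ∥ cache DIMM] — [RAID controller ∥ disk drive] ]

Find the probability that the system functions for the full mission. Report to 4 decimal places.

Parallel (host adapter and cooling fan): 1 − (1 − 0.978000)(1 − 0.928000) = 0.998416
Parallel (power supply module and cache DIMM): 1 − (1 − 0.936000)(1 − 0.877000) = 0.992128
Parallel (RAID controller and disk drive): 1 − (1 − 0.792000)(1 − 0.744000) = 0.946752
Series ([0.998416], [0.992128], and [0.946752]): 0.998416 × 0.992128 × 0.946752 = 0.9378

0.9378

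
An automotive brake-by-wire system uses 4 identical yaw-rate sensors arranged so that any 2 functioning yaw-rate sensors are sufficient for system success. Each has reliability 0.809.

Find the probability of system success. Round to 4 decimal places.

R = Σ_{i=2}^{4} C(4,i) p^i (1−p)^{4−i} with p = 0.809
C(4,2)·0.809^2·0.191^2 = 0.143257
C(4,3)·0.809^3·0.191^1 = 0.404519
C(4,4)·0.809^4·0.191^0 = 0.428345
Sum = 0.9761

0.9761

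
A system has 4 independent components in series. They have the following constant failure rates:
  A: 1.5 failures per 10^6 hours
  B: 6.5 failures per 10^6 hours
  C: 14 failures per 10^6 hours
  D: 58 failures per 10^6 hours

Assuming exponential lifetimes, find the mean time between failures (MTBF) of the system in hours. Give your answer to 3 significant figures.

12500

Series of exponential components: λ_sys = Σ λ_i
λ_sys = 0.0000015 + 0.0000065 + 0.000014 + 0.000058 = 8.0000e-05 /h
MTBF = 1 / λ_sys = 12500 h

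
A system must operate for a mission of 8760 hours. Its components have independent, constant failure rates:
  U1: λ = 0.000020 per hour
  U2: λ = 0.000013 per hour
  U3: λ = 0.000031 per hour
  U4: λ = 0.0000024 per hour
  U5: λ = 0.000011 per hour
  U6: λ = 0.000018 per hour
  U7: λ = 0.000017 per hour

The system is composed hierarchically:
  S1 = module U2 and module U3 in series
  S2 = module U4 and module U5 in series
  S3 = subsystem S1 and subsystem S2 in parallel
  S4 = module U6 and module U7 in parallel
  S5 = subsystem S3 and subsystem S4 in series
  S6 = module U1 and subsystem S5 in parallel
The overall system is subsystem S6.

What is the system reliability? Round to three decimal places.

0.991

R(U1) = exp(−0.000020 × 8760) = 0.83929
R(U2) = exp(−0.000013 × 8760) = 0.89237
R(U3) = exp(−0.000031 × 8760) = 0.76219
R(U4) = exp(−0.0000024 × 8760) = 0.97920
R(U5) = exp(−0.000011 × 8760) = 0.90814
R(U6) = exp(−0.000018 × 8760) = 0.85412
R(U7) = exp(−0.000017 × 8760) = 0.86164
Series (U2 and U3): 0.89237 × 0.76219 = 0.68016
Series (U4 and U5): 0.97920 × 0.90814 = 0.88925
Parallel ([0.68016] and [0.88925]): 1 − (1 − 0.68016)(1 − 0.88925) = 0.96458
Parallel (U6 and U7): 1 − (1 − 0.85412)(1 − 0.86164) = 0.97982
Series ([0.96458] and [0.97982]): 0.96458 × 0.97982 = 0.94511
Parallel (U1 and [0.94511]): 1 − (1 − 0.83929)(1 − 0.94511) = 0.991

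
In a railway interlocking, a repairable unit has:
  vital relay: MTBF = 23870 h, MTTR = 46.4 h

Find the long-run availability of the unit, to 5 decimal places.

A(vital relay) = MTBF/(MTBF+MTTR) = 23870/(23870+46.4) = 0.99806

0.99806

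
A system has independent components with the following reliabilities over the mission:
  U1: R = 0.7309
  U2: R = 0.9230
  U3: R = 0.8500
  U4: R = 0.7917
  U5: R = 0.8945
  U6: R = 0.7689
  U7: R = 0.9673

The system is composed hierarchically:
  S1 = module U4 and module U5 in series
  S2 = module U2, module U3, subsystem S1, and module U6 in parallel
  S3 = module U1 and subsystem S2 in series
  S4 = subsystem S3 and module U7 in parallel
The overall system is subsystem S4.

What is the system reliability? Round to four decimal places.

0.9912

Series (U4 and U5): 0.791700 × 0.894500 = 0.708176
Parallel (U2, U3, [0.708176], and U6): 1 − (1 − 0.923000)(1 − 0.850000)(1 − 0.708176)(1 − 0.768900) = 0.999221
Series (U1 and [0.999221]): 0.730900 × 0.999221 = 0.730331
Parallel ([0.730331] and U7): 1 − (1 − 0.730331)(1 − 0.967300) = 0.9912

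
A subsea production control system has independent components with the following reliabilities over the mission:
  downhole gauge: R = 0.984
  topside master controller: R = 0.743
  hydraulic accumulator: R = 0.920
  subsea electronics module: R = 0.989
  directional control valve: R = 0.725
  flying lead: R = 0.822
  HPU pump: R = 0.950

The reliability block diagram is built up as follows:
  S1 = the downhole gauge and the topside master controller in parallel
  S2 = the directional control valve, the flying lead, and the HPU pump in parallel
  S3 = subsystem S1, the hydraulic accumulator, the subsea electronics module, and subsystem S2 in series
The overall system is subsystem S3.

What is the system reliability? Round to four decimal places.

Parallel (downhole gauge and topside master controller): 1 − (1 − 0.984000)(1 − 0.743000) = 0.995888
Parallel (directional control valve, flying lead, and HPU pump): 1 − (1 − 0.725000)(1 − 0.822000)(1 − 0.950000) = 0.997553
Series ([0.995888], hydraulic accumulator, subsea electronics module, and [0.997553]): 0.995888 × 0.920000 × 0.989000 × 0.997553 = 0.9039

0.9039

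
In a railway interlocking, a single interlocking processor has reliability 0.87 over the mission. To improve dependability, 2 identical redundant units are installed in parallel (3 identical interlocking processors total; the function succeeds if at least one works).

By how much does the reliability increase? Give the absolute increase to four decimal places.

R_before = 0.87
R_after = 1 − (1 − 0.87)^3 = 0.9978
ΔR = 0.9978 − 0.87 = 0.1278

0.1278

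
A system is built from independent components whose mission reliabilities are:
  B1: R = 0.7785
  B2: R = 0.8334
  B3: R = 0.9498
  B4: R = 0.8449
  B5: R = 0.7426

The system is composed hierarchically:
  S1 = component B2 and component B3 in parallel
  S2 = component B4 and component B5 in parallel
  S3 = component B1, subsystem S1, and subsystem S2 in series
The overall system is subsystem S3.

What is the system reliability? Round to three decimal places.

Parallel (B2 and B3): 1 − (1 − 0.83340)(1 − 0.94980) = 0.99164
Parallel (B4 and B5): 1 − (1 − 0.84490)(1 − 0.74260) = 0.96008
Series (B1, [0.99164], and [0.96008]): 0.77850 × 0.99164 × 0.96008 = 0.741

0.741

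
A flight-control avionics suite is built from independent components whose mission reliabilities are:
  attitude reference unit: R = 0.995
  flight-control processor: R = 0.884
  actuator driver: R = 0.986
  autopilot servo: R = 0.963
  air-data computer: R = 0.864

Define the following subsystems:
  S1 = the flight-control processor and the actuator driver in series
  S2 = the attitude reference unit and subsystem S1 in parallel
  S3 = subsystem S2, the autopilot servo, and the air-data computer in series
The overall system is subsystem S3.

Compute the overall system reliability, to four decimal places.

Series (flight-control processor and actuator driver): 0.884000 × 0.986000 = 0.871624
Parallel (attitude reference unit and [0.871624]): 1 − (1 − 0.995000)(1 − 0.871624) = 0.999358
Series ([0.999358], autopilot servo, and air-data computer): 0.999358 × 0.963000 × 0.864000 = 0.8315

0.8315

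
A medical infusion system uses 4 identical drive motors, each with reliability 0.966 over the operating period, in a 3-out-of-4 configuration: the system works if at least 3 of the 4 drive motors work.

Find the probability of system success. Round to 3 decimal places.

R = Σ_{i=3}^{4} C(4,i) p^i (1−p)^{4−i} with p = 0.966
C(4,3)·0.966^3·0.034^1 = 0.12259
C(4,4)·0.966^4·0.034^0 = 0.87078
Sum = 0.993

0.993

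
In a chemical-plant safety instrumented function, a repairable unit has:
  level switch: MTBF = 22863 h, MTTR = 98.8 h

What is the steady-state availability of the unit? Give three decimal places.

A(level switch) = MTBF/(MTBF+MTTR) = 22863/(22863+98.8) = 0.996

0.996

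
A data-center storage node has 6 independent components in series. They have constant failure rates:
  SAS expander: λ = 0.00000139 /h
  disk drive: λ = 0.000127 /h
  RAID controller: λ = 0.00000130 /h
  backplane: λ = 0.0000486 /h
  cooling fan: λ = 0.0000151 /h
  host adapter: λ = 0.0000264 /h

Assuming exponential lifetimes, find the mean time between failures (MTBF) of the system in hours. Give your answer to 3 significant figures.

4550

Series of exponential components: λ_sys = Σ λ_i
λ_sys = 0.00000139 + 0.000127 + 0.00000130 + 0.0000486 + 0.0000151 + 0.0000264 = 2.1979e-04 /h
MTBF = 1 / λ_sys = 4550 h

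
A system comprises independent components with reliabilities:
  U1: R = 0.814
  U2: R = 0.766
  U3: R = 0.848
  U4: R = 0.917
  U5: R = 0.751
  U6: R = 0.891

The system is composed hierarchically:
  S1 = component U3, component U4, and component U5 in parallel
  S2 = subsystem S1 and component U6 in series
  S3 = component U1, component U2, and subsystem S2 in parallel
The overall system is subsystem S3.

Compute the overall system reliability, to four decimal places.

Parallel (U3, U4, and U5): 1 − (1 − 0.848000)(1 − 0.917000)(1 − 0.751000) = 0.996859
Series ([0.996859] and U6): 0.996859 × 0.891000 = 0.888201
Parallel (U1, U2, and [0.888201]): 1 − (1 − 0.814000)(1 − 0.766000)(1 − 0.888201) = 0.9951

0.9951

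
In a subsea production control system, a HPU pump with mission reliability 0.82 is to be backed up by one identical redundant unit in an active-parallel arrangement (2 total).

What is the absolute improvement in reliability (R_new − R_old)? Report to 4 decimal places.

R_before = 0.82
R_after = 1 − (1 − 0.82)^2 = 0.9676
ΔR = 0.9676 − 0.82 = 0.1476

0.1476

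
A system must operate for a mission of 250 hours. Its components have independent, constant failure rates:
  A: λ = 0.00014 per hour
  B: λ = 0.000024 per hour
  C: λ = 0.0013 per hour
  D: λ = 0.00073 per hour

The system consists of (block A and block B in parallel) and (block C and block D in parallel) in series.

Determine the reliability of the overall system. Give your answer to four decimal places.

0.9535

R(A) = exp(−0.00014 × 250) = 0.965605
R(B) = exp(−0.000024 × 250) = 0.994018
R(C) = exp(−0.0013 × 250) = 0.722527
R(D) = exp(−0.00073 × 250) = 0.833185
Parallel (A and B): 1 − (1 − 0.965605)(1 − 0.994018) = 0.999794
Parallel (C and D): 1 − (1 − 0.722527)(1 − 0.833185) = 0.953713
Series ([0.999794] and [0.953713]): 0.999794 × 0.953713 = 0.9535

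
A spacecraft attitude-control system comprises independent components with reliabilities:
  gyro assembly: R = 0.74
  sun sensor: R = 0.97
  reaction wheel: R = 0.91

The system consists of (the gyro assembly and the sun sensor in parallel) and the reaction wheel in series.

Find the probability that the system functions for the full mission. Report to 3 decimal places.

Parallel (gyro assembly and sun sensor): 1 − (1 − 0.74000)(1 − 0.97000) = 0.99220
Series ([0.99220] and reaction wheel): 0.99220 × 0.91000 = 0.903

0.903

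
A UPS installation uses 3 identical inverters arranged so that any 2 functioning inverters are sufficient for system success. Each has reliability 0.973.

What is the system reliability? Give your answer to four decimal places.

0.9979

R = Σ_{i=2}^{3} C(3,i) p^i (1−p)^{3−i} with p = 0.973
C(3,2)·0.973^2·0.027^1 = 0.076685
C(3,3)·0.973^3·0.027^0 = 0.921167
Sum = 0.9979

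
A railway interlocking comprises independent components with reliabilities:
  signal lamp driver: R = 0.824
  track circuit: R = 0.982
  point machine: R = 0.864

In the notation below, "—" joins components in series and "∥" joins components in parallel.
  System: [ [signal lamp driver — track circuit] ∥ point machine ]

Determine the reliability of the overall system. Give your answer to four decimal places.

0.9740

Series (signal lamp driver and track circuit): 0.824000 × 0.982000 = 0.809168
Parallel ([0.809168] and point machine): 1 − (1 − 0.809168)(1 − 0.864000) = 0.9740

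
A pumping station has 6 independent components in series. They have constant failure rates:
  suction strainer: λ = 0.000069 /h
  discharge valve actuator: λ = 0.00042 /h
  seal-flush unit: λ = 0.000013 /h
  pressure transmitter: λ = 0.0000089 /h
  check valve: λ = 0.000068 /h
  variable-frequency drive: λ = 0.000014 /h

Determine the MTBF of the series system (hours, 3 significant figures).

1690

Series of exponential components: λ_sys = Σ λ_i
λ_sys = 0.000069 + 0.00042 + 0.000013 + 0.0000089 + 0.000068 + 0.000014 = 5.9290e-04 /h
MTBF = 1 / λ_sys = 1690 h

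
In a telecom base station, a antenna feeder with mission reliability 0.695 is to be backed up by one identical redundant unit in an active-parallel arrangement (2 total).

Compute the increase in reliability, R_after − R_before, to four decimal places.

0.2120

R_before = 0.695
R_after = 1 − (1 − 0.695)^2 = 0.9070
ΔR = 0.9070 − 0.695 = 0.2120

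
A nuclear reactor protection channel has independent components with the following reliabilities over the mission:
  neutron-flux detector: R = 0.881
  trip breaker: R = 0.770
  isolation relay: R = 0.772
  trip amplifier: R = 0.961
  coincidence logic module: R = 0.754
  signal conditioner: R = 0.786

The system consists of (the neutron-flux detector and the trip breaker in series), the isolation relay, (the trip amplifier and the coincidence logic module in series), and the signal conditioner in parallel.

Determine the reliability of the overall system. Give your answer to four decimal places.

Series (neutron-flux detector and trip breaker): 0.881000 × 0.770000 = 0.678370
Series (trip amplifier and coincidence logic module): 0.961000 × 0.754000 = 0.724594
Parallel ([0.678370], isolation relay, [0.724594], and signal conditioner): 1 − (1 − 0.678370)(1 − 0.772000)(1 − 0.724594)(1 − 0.786000) = 0.9957

0.9957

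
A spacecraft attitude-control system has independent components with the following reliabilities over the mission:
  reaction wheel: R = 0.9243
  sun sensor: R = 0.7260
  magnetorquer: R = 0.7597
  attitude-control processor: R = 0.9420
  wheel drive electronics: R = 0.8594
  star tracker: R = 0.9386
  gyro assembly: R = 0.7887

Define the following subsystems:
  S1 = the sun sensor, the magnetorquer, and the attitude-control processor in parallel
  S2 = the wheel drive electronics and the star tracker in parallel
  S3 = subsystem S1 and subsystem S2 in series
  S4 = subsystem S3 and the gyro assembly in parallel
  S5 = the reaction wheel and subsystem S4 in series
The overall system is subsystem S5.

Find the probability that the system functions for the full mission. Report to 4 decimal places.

Parallel (sun sensor, magnetorquer, and attitude-control processor): 1 − (1 − 0.726000)(1 − 0.759700)(1 − 0.942000) = 0.996181
Parallel (wheel drive electronics and star tracker): 1 − (1 − 0.859400)(1 − 0.938600) = 0.991367
Series ([0.996181] and [0.991367]): 0.996181 × 0.991367 = 0.987581
Parallel ([0.987581] and gyro assembly): 1 − (1 − 0.987581)(1 − 0.788700) = 0.997376
Series (reaction wheel and [0.997376]): 0.924300 × 0.997376 = 0.9219

0.9219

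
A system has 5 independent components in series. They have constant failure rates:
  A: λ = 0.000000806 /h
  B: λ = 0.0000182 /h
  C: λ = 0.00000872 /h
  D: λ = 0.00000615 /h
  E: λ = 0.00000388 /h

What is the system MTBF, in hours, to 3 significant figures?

26500

Series of exponential components: λ_sys = Σ λ_i
λ_sys = 0.000000806 + 0.0000182 + 0.00000872 + 0.00000615 + 0.00000388 = 3.7756e-05 /h
MTBF = 1 / λ_sys = 26500 h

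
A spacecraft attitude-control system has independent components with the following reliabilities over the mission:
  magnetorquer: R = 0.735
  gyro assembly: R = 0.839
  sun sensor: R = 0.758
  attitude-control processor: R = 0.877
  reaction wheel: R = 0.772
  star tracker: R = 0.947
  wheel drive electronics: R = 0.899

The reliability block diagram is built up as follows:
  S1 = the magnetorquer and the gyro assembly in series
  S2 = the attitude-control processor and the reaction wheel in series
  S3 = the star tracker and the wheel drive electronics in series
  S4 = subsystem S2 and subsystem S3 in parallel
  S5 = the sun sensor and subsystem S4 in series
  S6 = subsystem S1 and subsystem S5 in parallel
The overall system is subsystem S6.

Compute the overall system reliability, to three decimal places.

0.893

Series (magnetorquer and gyro assembly): 0.73500 × 0.83900 = 0.61667
Series (attitude-control processor and reaction wheel): 0.87700 × 0.77200 = 0.67704
Series (star tracker and wheel drive electronics): 0.94700 × 0.89900 = 0.85135
Parallel ([0.67704] and [0.85135]): 1 − (1 − 0.67704)(1 − 0.85135) = 0.95199
Series (sun sensor and [0.95199]): 0.75800 × 0.95199 = 0.72161
Parallel ([0.61667] and [0.72161]): 1 − (1 − 0.61667)(1 − 0.72161) = 0.893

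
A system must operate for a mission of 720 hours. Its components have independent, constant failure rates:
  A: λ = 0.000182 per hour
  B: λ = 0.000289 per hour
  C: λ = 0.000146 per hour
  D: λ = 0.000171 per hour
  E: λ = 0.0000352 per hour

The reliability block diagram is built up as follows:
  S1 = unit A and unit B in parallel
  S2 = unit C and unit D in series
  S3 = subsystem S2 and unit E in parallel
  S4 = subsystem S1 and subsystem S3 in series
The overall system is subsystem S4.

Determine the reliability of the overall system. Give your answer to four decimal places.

0.9719

R(A) = exp(−0.000182 × 720) = 0.877183
R(B) = exp(−0.000289 × 720) = 0.812142
R(C) = exp(−0.000146 × 720) = 0.900216
R(D) = exp(−0.000171 × 720) = 0.884158
R(E) = exp(−0.0000352 × 720) = 0.974974
Parallel (A and B): 1 − (1 − 0.877183)(1 − 0.812142) = 0.976928
Series (C and D): 0.900216 × 0.884158 = 0.795933
Parallel ([0.795933] and E): 1 − (1 − 0.795933)(1 − 0.974974) = 0.994893
Series ([0.976928] and [0.994893]): 0.976928 × 0.994893 = 0.9719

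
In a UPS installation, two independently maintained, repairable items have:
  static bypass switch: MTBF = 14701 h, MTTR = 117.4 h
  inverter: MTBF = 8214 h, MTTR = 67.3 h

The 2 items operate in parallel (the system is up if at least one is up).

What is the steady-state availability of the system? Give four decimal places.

A(static bypass switch) = MTBF/(MTBF+MTTR) = 14701/(14701+117.4) = 0.992077
A(inverter) = MTBF/(MTBF+MTTR) = 8214/(8214+67.3) = 0.991873
Parallel availability: 1 − (1 − 0.992077)(1 − 0.991873) = 0.9999

0.9999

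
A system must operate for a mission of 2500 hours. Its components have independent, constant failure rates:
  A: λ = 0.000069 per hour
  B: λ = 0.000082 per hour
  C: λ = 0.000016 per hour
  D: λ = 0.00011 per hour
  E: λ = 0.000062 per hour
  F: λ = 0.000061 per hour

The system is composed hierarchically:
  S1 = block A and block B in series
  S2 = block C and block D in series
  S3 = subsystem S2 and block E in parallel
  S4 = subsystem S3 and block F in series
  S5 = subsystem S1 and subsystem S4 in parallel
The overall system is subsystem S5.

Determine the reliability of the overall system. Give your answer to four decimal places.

R(A) = exp(−0.000069 × 2500) = 0.841558
R(B) = exp(−0.000082 × 2500) = 0.814647
R(C) = exp(−0.000016 × 2500) = 0.960789
R(D) = exp(−0.00011 × 2500) = 0.759572
R(E) = exp(−0.000062 × 2500) = 0.856415
R(F) = exp(−0.000061 × 2500) = 0.858559
Series (A and B): 0.841558 × 0.814647 = 0.685573
Series (C and D): 0.960789 × 0.759572 = 0.729788
Parallel ([0.729788] and E): 1 − (1 − 0.729788)(1 − 0.856415) = 0.961202
Series ([0.961202] and F): 0.961202 × 0.858559 = 0.825249
Parallel ([0.685573] and [0.825249]): 1 − (1 − 0.685573)(1 − 0.825249) = 0.9451

0.9451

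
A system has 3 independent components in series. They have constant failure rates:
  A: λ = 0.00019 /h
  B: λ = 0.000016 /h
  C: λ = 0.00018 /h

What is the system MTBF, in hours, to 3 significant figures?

2590

Series of exponential components: λ_sys = Σ λ_i
λ_sys = 0.00019 + 0.000016 + 0.00018 = 3.8600e-04 /h
MTBF = 1 / λ_sys = 2590 h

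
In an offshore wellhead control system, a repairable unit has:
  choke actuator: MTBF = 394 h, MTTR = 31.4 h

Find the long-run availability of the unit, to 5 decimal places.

0.92619

A(choke actuator) = MTBF/(MTBF+MTTR) = 394/(394+31.4) = 0.92619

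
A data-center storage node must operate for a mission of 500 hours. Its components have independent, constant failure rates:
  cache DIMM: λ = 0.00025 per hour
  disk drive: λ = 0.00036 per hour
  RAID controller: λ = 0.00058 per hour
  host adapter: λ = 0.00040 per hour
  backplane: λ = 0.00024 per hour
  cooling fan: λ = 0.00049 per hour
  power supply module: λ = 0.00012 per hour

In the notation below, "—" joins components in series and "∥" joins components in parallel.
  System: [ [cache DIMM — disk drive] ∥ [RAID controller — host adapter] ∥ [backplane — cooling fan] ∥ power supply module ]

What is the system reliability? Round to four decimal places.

R(cache DIMM) = exp(−0.00025 × 500) = 0.882497
R(disk drive) = exp(−0.00036 × 500) = 0.835270
R(RAID controller) = exp(−0.00058 × 500) = 0.748264
R(host adapter) = exp(−0.00040 × 500) = 0.818731
R(backplane) = exp(−0.00024 × 500) = 0.886920
R(cooling fan) = exp(−0.00049 × 500) = 0.782705
R(power supply module) = exp(−0.00012 × 500) = 0.941765
Series (cache DIMM and disk drive): 0.882497 × 0.835270 = 0.737123
Series (RAID controller and host adapter): 0.748264 × 0.818731 = 0.612627
Series (backplane and cooling fan): 0.886920 × 0.782705 = 0.694197
Parallel ([0.737123], [0.612627], [0.694197], and power supply module): 1 − (1 − 0.737123)(1 − 0.612627)(1 − 0.694197)(1 − 0.941765) = 0.9982

0.9982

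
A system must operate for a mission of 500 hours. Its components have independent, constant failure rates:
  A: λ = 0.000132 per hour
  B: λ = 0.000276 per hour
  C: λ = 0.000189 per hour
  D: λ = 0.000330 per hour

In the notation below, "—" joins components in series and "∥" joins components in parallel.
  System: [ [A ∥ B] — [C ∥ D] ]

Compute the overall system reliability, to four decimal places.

0.9782

R(A) = exp(−0.000132 × 500) = 0.936131
R(B) = exp(−0.000276 × 500) = 0.871099
R(C) = exp(−0.000189 × 500) = 0.909828
R(D) = exp(−0.000330 × 500) = 0.847894
Parallel (A and B): 1 − (1 − 0.936131)(1 − 0.871099) = 0.991767
Parallel (C and D): 1 − (1 − 0.909828)(1 − 0.847894) = 0.986284
Series ([0.991767] and [0.986284]): 0.991767 × 0.986284 = 0.9782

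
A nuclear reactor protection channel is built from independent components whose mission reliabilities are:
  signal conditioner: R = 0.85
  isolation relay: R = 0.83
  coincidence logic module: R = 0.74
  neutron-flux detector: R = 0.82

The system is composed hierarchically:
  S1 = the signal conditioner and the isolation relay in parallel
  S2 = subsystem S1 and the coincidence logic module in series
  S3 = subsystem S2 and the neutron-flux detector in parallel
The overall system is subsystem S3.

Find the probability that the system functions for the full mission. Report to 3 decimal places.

0.950

Parallel (signal conditioner and isolation relay): 1 − (1 − 0.85000)(1 − 0.83000) = 0.97450
Series ([0.97450] and coincidence logic module): 0.97450 × 0.74000 = 0.72113
Parallel ([0.72113] and neutron-flux detector): 1 − (1 − 0.72113)(1 − 0.82000) = 0.950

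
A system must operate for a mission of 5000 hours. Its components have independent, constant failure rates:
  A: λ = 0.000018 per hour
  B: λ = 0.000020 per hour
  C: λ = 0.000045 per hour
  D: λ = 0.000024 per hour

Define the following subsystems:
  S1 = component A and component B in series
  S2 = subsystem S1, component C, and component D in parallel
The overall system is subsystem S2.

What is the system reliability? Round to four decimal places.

R(A) = exp(−0.000018 × 5000) = 0.913931
R(B) = exp(−0.000020 × 5000) = 0.904837
R(C) = exp(−0.000045 × 5000) = 0.798516
R(D) = exp(−0.000024 × 5000) = 0.886920
Series (A and B): 0.913931 × 0.904837 = 0.826959
Parallel ([0.826959], C, and D): 1 − (1 − 0.826959)(1 − 0.798516)(1 − 0.886920) = 0.9961

0.9961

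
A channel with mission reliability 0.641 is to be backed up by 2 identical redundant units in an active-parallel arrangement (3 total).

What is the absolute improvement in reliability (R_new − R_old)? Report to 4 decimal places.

R_before = 0.641
R_after = 1 − (1 − 0.641)^3 = 0.9537
ΔR = 0.9537 − 0.641 = 0.3127

0.3127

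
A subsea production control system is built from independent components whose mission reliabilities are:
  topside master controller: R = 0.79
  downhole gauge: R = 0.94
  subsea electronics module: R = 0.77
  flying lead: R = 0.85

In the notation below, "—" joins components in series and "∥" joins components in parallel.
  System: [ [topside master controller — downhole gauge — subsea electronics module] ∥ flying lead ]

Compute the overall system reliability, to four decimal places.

Series (topside master controller, downhole gauge, and subsea electronics module): 0.790000 × 0.940000 × 0.770000 = 0.571802
Parallel ([0.571802] and flying lead): 1 − (1 − 0.571802)(1 − 0.850000) = 0.9358

0.9358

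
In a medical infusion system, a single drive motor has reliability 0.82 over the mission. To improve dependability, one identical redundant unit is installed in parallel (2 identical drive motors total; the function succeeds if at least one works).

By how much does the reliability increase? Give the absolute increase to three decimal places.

R_before = 0.82
R_after = 1 − (1 − 0.82)^2 = 0.968
ΔR = 0.968 − 0.82 = 0.148

0.148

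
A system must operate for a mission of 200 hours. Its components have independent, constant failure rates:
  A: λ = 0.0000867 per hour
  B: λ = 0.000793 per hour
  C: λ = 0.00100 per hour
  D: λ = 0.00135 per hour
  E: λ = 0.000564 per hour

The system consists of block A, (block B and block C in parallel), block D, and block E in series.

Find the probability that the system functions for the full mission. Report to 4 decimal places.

R(A) = exp(−0.0000867 × 200) = 0.982809
R(B) = exp(−0.000793 × 200) = 0.853338
R(C) = exp(−0.00100 × 200) = 0.818731
R(D) = exp(−0.00135 × 200) = 0.763379
R(E) = exp(−0.000564 × 200) = 0.893329
Parallel (B and C): 1 − (1 − 0.853338)(1 − 0.818731) = 0.973415
Series (A, [0.973415], D, and E): 0.982809 × 0.973415 × 0.763379 × 0.893329 = 0.6524

0.6524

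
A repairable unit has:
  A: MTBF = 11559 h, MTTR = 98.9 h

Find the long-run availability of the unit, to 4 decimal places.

A(A) = MTBF/(MTBF+MTTR) = 11559/(11559+98.9) = 0.9915

0.9915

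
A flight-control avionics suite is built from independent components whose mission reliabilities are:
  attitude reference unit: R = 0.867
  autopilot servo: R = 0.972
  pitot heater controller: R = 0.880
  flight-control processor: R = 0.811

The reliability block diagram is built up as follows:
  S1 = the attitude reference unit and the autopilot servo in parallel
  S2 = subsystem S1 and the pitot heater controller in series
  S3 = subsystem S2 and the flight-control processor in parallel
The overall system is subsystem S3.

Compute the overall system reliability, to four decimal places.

0.9767

Parallel (attitude reference unit and autopilot servo): 1 − (1 − 0.867000)(1 − 0.972000) = 0.996276
Series ([0.996276] and pitot heater controller): 0.996276 × 0.880000 = 0.876723
Parallel ([0.876723] and flight-control processor): 1 − (1 − 0.876723)(1 − 0.811000) = 0.9767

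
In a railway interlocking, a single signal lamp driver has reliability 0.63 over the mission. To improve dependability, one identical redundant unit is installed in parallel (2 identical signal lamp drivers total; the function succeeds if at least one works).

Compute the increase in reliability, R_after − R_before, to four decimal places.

0.2331

R_before = 0.63
R_after = 1 − (1 − 0.63)^2 = 0.8631
ΔR = 0.8631 − 0.63 = 0.2331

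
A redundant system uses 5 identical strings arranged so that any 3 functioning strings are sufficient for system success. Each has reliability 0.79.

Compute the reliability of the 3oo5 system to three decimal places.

R = Σ_{i=3}^{5} C(5,i) p^i (1−p)^{5−i} with p = 0.79
C(5,3)·0.79^3·0.21^2 = 0.21743
C(5,4)·0.79^4·0.21^1 = 0.40898
C(5,5)·0.79^5·0.21^0 = 0.30771
Sum = 0.934

0.934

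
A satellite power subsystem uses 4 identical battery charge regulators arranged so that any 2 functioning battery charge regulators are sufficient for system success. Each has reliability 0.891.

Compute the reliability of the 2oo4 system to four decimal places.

0.9952

R = Σ_{i=2}^{4} C(4,i) p^i (1−p)^{4−i} with p = 0.891
C(4,2)·0.891^2·0.109^2 = 0.056593
C(4,3)·0.891^3·0.109^1 = 0.308404
C(4,4)·0.891^4·0.109^0 = 0.630247
Sum = 0.9952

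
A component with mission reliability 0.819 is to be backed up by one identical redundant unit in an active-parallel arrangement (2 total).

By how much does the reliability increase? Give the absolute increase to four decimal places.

0.1482

R_before = 0.819
R_after = 1 − (1 − 0.819)^2 = 0.9672
ΔR = 0.9672 − 0.819 = 0.1482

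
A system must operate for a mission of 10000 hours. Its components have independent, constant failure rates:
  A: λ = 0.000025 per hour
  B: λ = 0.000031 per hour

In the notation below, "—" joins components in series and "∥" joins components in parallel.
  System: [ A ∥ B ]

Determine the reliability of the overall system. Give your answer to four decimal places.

R(A) = exp(−0.000025 × 10000) = 0.778801
R(B) = exp(−0.000031 × 10000) = 0.733447
Parallel (A and B): 1 − (1 − 0.778801)(1 − 0.733447) = 0.9410

0.9410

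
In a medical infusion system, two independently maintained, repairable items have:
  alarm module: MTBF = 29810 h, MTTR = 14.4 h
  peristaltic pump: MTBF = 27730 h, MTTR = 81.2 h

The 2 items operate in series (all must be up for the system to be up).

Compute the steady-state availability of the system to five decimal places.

0.99660

A(alarm module) = MTBF/(MTBF+MTTR) = 29810/(29810+14.4) = 0.999517
A(peristaltic pump) = MTBF/(MTBF+MTTR) = 27730/(27730+81.2) = 0.997080
Series availability: 0.999517 × 0.997080 = 0.99660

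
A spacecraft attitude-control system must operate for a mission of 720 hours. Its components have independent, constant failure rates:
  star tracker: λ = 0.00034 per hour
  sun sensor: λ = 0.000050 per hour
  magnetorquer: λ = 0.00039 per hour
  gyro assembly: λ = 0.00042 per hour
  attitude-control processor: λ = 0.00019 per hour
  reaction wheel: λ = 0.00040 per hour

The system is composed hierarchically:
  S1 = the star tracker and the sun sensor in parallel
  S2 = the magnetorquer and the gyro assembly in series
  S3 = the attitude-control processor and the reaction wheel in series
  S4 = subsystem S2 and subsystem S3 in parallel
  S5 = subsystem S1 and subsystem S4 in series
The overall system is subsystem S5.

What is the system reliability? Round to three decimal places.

R(star tracker) = exp(−0.00034 × 720) = 0.78286
R(sun sensor) = exp(−0.000050 × 720) = 0.96464
R(magnetorquer) = exp(−0.00039 × 720) = 0.75518
R(gyro assembly) = exp(−0.00042 × 720) = 0.73904
R(attitude-control processor) = exp(−0.00019 × 720) = 0.87214
R(reaction wheel) = exp(−0.00040 × 720) = 0.74976
Parallel (star tracker and sun sensor): 1 − (1 − 0.78286)(1 − 0.96464) = 0.99232
Series (magnetorquer and gyro assembly): 0.75518 × 0.73904 = 0.55811
Series (attitude-control processor and reaction wheel): 0.87214 × 0.74976 = 0.65390
Parallel ([0.55811] and [0.65390]): 1 − (1 − 0.55811)(1 − 0.65390) = 0.84706
Series ([0.99232] and [0.84706]): 0.99232 × 0.84706 = 0.841

0.841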